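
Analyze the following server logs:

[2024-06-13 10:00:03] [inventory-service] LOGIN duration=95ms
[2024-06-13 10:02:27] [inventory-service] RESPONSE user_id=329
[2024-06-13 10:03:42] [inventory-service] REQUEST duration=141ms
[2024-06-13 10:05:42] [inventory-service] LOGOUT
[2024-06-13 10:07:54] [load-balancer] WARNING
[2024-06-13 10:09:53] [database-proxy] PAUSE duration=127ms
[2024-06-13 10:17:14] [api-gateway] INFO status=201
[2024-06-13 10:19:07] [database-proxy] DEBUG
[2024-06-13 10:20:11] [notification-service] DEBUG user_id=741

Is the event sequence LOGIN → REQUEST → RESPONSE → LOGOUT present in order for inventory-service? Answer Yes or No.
No

To verify sequence order:

1. Find all events in sequence LOGIN → REQUEST → RESPONSE → LOGOUT for inventory-service
2. Extract their timestamps
3. Check if timestamps are in ascending order
4. Result: No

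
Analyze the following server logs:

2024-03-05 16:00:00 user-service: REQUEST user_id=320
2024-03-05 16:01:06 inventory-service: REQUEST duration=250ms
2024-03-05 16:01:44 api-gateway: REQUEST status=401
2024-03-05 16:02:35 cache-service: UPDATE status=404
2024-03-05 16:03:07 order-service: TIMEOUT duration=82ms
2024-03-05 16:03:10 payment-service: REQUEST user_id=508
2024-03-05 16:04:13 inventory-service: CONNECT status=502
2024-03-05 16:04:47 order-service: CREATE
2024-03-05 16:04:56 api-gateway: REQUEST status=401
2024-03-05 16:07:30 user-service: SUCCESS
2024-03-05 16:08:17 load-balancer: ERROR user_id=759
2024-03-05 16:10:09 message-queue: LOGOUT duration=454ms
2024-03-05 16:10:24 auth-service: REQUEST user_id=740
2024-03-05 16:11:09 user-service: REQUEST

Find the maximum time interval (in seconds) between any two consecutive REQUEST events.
328

To find the longest gap:

1. Extract all REQUEST events in chronological order
2. Calculate time differences between consecutive events
3. Find the maximum difference
4. Longest gap: 328 seconds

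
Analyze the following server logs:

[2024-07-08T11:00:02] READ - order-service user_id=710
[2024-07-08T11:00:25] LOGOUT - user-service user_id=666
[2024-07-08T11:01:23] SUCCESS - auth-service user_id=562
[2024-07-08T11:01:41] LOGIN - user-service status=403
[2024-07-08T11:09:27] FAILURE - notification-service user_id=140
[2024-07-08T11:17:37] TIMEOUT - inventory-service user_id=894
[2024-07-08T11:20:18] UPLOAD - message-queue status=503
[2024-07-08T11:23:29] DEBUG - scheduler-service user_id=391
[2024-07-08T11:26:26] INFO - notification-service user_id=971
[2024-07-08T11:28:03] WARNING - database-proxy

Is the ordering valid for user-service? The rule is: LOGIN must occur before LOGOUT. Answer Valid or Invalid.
Invalid

To validate ordering:

1. Required order: LOGIN → LOGOUT
2. Rule: LOGIN must occur before LOGOUT
3. Check actual order of events for user-service
4. Result: Invalid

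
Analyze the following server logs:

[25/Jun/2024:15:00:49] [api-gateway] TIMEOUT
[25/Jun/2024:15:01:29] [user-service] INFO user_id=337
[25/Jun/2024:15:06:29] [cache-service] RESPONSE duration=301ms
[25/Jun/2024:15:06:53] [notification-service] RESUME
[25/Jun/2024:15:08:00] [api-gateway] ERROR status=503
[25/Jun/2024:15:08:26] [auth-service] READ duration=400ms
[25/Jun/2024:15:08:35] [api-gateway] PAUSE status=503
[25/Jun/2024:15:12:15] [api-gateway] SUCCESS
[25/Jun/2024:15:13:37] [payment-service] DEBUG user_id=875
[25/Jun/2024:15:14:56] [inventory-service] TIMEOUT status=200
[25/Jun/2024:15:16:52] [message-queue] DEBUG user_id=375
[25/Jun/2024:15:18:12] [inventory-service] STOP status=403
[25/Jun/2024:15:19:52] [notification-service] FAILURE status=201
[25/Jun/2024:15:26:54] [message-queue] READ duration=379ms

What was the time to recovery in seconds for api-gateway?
255

To calculate recovery time:

1. Find ERROR event for api-gateway: 25/Jun/2024:15:08:00
2. Find next SUCCESS event for api-gateway: 25/Jun/2024:15:12:15
3. Recovery time: 25/Jun/2024:15:12:15 - 25/Jun/2024:15:08:00 = 255 seconds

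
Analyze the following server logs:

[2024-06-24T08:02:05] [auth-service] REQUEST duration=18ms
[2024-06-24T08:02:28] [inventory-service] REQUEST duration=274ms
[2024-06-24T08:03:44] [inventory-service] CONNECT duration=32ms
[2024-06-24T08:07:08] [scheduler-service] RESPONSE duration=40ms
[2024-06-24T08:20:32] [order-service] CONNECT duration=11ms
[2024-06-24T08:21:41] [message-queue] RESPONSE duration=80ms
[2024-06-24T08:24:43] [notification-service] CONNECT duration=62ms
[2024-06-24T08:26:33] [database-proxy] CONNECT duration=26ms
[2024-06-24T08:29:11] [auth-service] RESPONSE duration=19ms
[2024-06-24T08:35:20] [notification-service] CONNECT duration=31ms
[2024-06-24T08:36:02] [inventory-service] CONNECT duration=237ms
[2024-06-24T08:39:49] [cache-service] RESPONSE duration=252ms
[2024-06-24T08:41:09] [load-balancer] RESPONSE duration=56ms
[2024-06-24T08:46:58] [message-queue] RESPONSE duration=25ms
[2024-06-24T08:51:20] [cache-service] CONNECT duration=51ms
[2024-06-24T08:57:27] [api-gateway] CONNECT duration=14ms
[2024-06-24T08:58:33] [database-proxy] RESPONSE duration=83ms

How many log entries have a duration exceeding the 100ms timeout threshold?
3

To count timeouts:

1. Threshold: 100ms
2. Extract duration from each log entry
3. Count entries where duration > 100
4. Timeout count: 3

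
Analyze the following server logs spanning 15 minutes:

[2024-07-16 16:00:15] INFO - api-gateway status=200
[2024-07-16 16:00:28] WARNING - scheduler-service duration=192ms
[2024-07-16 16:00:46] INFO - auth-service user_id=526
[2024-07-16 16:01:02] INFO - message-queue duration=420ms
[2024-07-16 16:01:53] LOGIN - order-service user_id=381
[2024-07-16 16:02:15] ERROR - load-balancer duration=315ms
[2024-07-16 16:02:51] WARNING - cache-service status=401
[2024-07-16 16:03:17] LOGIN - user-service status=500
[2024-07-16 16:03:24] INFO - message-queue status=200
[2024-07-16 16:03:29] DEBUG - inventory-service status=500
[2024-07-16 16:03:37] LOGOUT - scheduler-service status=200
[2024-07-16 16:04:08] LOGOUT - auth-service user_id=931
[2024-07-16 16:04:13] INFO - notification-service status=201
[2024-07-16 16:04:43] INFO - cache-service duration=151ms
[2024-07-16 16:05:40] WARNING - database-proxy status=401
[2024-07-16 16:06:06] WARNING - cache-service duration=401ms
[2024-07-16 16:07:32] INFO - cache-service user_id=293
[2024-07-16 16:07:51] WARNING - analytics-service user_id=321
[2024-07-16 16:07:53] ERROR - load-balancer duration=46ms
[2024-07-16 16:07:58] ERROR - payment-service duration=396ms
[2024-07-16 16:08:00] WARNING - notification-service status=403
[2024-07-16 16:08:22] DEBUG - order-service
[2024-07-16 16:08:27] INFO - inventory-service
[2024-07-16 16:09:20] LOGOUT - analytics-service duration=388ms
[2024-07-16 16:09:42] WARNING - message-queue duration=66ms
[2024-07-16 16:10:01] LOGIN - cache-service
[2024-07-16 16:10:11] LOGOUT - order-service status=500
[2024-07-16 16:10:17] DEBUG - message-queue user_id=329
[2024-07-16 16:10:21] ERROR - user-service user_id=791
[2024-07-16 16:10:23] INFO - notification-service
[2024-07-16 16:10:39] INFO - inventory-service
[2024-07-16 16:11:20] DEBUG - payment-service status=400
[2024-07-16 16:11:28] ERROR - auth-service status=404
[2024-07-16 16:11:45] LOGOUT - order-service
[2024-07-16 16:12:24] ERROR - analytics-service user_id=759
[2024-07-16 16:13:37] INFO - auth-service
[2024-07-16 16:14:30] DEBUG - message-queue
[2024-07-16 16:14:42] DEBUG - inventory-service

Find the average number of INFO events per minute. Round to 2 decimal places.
0.73

To calculate the rate:

1. Count total INFO events: 11
2. Total time period: 15 minutes
3. Rate = 11 / 15 = 0.73 events per minute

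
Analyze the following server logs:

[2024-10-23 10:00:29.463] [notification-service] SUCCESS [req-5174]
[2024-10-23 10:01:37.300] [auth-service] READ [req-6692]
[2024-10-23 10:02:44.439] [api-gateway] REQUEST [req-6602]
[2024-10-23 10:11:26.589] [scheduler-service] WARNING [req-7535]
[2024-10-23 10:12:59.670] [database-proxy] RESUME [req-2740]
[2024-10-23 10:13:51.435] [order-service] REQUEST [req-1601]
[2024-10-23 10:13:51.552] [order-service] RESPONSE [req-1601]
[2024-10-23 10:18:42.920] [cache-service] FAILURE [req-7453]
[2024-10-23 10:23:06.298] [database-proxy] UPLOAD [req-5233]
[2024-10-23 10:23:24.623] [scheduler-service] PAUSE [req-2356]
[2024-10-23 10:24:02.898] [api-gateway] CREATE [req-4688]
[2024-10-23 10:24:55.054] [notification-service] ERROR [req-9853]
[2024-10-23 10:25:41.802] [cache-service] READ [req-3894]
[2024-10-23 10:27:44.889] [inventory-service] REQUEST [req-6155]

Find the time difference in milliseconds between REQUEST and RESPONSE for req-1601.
117

To calculate latency:

1. Find REQUEST with id req-1601: 2024-10-23 10:13:51.435
2. Find RESPONSE with id req-1601: 2024-10-23 10:13:51.552
3. Latency: 2024-10-23 10:13:51.552 - 2024-10-23 10:13:51.435 = 117ms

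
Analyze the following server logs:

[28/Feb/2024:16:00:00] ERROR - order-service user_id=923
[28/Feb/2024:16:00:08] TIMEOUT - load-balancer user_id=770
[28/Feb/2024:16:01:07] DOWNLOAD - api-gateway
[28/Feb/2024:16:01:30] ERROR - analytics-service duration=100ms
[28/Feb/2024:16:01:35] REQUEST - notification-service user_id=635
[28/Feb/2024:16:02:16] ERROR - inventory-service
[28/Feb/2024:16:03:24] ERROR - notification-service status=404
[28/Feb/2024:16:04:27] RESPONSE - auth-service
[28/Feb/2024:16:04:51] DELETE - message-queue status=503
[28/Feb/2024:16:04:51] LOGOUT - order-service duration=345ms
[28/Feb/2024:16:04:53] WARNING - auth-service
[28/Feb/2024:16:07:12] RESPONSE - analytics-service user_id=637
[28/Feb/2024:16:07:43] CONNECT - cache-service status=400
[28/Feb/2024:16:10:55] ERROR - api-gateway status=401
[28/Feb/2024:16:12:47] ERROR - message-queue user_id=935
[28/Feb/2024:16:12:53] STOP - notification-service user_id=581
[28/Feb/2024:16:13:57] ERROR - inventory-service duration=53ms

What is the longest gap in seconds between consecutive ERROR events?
451

To find the longest gap:

1. Extract all ERROR events in chronological order
2. Calculate time differences between consecutive events
3. Find the maximum difference
4. Longest gap: 451 seconds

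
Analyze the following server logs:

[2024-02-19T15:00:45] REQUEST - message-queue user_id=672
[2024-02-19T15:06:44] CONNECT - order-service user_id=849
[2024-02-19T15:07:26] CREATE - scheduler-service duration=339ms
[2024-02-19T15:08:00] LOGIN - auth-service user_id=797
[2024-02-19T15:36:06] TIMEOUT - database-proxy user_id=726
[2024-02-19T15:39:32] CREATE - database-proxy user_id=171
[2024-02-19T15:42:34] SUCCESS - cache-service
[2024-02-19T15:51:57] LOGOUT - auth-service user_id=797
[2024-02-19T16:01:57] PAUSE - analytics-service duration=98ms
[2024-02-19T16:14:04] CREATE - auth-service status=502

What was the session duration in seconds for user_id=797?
2637

To calculate session duration:

1. Find LOGIN event for user_id=797: 2024-02-19T15:08:00
2. Find LOGOUT event for user_id=797: 2024-02-19T15:51:57
3. Session duration: 2024-02-19T15:51:57 - 2024-02-19T15:08:00 = 2637 seconds (43 minutes)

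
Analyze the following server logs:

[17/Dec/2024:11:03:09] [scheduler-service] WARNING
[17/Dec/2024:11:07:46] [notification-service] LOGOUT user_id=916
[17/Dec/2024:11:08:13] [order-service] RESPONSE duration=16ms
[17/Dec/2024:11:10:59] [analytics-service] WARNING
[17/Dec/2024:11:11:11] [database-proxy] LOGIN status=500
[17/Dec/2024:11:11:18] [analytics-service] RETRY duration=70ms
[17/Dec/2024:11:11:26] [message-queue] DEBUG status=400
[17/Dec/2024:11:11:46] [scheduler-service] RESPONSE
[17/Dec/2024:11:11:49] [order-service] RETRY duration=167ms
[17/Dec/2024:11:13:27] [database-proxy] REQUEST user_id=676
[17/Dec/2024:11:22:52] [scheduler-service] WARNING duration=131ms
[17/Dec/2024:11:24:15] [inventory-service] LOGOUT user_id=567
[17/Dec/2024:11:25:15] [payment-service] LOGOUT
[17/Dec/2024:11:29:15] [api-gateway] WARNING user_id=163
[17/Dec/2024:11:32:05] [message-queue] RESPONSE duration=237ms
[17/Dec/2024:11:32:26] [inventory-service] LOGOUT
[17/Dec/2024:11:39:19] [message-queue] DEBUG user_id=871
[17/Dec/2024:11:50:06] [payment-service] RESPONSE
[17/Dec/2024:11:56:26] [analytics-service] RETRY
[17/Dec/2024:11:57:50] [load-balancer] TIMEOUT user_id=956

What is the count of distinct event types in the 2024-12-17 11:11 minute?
4

To count unique event types:

1. Filter events in the minute starting at 2024-12-17 11:11
2. Extract event types from matching entries
3. Count unique types: 4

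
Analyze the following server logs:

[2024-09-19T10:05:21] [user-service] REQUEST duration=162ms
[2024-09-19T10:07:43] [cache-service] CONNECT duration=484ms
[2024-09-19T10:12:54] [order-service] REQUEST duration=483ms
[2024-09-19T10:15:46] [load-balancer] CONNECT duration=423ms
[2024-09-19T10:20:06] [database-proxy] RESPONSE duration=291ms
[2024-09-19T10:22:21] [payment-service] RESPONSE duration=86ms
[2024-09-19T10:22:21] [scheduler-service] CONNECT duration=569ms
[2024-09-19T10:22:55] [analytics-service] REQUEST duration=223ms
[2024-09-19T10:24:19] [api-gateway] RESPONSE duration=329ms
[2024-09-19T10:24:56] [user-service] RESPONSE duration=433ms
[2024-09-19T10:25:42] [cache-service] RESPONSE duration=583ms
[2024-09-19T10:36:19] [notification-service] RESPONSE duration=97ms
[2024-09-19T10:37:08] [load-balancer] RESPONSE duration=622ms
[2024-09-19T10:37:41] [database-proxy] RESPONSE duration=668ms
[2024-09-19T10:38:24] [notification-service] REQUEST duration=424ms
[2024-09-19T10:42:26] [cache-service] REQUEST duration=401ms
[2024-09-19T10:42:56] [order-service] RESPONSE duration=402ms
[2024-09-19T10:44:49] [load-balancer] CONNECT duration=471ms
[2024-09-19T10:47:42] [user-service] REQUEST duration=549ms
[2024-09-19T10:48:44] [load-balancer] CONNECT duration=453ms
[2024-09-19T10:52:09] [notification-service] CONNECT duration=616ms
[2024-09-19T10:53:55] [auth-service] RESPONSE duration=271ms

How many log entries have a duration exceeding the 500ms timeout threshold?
6

To count timeouts:

1. Threshold: 500ms
2. Extract duration from each log entry
3. Count entries where duration > 500
4. Timeout count: 6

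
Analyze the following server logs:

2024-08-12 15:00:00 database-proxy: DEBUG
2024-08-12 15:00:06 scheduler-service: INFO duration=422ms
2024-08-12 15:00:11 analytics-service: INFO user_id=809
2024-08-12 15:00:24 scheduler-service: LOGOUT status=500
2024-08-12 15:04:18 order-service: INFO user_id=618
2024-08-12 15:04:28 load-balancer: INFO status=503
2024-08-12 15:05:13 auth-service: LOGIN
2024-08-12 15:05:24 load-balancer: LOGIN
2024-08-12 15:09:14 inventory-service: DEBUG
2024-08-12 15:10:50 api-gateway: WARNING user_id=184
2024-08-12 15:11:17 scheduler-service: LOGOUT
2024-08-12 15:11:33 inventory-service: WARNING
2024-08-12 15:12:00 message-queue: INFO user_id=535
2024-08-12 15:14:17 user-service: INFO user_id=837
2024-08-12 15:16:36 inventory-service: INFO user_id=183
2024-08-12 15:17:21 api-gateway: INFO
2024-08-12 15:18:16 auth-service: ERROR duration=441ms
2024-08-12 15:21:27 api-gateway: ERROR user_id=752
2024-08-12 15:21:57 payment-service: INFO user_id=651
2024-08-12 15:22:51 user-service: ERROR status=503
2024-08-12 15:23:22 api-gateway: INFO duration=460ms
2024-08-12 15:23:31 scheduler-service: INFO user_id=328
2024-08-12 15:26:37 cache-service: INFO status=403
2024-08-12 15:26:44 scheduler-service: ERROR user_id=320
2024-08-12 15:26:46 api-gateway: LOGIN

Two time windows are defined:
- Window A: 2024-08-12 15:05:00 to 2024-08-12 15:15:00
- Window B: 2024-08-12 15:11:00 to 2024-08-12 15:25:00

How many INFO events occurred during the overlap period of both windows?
2

To find overlap events:

1. Window A: 2024-08-12 15:05:00 to 2024-08-12 15:15:00
2. Window B: 2024-08-12 15:11:00 to 2024-08-12 15:25:00
3. Overlap period: 2024-08-12 15:11:00 to 2024-08-12 15:15:00
4. Count INFO events in overlap: 2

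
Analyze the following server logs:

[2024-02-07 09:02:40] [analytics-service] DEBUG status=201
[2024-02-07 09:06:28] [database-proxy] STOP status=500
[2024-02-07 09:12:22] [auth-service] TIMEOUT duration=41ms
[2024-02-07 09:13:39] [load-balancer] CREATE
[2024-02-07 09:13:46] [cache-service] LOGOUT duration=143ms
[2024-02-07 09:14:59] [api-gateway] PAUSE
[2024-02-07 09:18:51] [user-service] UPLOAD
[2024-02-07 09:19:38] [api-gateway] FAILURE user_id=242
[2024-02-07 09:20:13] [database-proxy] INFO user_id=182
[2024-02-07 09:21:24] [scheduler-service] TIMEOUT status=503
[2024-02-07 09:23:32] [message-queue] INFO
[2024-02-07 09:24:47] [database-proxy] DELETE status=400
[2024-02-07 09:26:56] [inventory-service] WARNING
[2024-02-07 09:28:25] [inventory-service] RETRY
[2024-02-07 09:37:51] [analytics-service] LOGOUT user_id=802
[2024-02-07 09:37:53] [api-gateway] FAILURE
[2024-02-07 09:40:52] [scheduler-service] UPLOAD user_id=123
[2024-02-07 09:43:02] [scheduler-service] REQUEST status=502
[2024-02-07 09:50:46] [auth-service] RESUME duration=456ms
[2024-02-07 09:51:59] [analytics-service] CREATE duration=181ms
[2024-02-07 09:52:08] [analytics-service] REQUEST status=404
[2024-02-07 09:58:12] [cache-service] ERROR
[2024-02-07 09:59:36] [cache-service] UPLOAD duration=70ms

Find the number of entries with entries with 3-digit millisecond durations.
3

To find matching entries:

1. Pattern to match: entries with 3-digit millisecond durations
2. Scan each log entry for the pattern
3. Count matches: 3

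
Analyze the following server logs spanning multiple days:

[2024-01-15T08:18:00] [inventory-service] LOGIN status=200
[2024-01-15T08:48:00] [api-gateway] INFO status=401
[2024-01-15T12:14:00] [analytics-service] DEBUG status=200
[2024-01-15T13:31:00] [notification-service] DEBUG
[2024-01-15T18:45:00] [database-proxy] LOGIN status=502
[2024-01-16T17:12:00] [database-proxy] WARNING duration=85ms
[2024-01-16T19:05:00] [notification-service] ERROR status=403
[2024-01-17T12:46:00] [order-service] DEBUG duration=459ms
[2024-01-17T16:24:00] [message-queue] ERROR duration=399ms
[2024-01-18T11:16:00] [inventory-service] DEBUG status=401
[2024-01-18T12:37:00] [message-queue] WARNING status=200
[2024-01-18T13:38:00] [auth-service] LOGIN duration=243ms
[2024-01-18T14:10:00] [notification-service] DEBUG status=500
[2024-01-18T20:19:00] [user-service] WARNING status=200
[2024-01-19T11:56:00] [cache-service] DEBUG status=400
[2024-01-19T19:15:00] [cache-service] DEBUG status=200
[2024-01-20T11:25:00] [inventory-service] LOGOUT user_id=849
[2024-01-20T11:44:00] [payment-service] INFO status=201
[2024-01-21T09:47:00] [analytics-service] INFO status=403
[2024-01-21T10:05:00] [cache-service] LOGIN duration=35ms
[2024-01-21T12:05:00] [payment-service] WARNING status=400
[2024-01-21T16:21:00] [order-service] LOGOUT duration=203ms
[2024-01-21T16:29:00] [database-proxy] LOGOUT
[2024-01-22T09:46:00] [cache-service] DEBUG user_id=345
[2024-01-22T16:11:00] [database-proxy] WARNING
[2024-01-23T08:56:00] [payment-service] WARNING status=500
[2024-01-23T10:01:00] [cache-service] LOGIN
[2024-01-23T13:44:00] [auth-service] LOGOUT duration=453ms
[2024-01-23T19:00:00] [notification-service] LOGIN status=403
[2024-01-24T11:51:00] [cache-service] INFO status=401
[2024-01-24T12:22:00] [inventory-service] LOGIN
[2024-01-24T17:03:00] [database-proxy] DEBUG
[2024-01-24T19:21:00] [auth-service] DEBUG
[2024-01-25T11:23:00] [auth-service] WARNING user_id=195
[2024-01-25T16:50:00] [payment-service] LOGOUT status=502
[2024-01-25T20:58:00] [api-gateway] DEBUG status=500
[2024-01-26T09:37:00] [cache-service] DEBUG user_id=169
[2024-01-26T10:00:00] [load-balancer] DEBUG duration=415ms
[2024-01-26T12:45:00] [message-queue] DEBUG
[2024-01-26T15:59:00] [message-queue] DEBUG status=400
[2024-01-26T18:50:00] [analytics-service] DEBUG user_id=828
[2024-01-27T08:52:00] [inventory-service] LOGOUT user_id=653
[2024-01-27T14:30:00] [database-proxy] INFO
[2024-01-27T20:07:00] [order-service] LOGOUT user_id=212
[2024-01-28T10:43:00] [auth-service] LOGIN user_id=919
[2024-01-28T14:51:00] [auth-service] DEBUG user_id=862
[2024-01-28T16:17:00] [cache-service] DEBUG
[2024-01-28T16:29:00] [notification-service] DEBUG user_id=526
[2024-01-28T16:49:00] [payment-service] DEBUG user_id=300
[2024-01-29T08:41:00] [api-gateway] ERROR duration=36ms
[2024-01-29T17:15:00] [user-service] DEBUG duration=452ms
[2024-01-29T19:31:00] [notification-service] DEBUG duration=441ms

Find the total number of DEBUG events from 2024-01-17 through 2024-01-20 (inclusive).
5

To filter by date range:

1. Date range: 2024-01-17 through 2024-01-20, both dates inclusive
2. Filter for DEBUG events whose date falls in this range
3. Count matching events: 5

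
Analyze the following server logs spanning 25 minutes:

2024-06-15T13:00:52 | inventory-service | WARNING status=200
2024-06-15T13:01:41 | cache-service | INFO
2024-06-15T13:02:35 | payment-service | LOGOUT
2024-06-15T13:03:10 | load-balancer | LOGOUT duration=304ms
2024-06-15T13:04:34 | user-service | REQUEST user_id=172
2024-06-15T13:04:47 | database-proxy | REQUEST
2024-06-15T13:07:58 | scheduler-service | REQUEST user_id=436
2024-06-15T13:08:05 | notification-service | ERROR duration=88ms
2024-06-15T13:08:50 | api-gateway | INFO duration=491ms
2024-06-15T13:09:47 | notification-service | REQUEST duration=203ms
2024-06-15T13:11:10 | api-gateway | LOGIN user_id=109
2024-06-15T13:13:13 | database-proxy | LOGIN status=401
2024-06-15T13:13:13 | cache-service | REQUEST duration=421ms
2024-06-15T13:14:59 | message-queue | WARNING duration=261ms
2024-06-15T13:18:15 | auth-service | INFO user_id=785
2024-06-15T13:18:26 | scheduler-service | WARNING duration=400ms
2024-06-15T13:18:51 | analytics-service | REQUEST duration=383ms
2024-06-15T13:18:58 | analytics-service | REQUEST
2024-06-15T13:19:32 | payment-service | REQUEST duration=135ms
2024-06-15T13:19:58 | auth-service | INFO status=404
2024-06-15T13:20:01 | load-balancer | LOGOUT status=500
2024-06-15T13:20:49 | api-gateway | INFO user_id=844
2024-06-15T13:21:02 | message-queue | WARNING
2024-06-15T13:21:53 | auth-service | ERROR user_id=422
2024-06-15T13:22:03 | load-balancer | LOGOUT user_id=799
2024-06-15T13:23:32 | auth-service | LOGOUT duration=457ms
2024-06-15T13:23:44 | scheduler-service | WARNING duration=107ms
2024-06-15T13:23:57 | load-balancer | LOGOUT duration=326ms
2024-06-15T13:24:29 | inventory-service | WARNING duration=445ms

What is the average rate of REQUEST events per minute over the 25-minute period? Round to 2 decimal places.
0.32

To calculate the rate:

1. Count total REQUEST events: 8
2. Total time period: 25 minutes
3. Rate = 8 / 25 = 0.32 events per minute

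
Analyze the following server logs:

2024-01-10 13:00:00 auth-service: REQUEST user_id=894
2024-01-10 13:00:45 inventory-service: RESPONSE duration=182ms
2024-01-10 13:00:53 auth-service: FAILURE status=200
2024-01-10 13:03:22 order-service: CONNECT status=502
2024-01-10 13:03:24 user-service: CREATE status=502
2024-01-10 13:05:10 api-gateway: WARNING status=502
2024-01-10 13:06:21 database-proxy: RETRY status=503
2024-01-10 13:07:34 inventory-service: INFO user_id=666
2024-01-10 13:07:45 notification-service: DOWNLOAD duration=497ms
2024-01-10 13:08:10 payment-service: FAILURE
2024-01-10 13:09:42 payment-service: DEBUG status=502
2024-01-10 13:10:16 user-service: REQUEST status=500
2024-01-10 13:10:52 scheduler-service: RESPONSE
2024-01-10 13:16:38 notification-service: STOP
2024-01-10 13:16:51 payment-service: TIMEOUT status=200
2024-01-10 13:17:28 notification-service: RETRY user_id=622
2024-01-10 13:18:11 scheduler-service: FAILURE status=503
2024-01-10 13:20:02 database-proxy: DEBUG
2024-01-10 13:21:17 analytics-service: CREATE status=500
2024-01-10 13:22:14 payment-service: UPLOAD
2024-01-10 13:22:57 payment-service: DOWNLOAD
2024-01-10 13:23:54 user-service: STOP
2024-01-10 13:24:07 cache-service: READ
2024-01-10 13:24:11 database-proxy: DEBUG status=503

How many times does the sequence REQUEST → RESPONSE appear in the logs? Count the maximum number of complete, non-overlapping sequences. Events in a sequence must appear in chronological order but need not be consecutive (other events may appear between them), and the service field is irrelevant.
2

To count sequences:

1. Look for pattern: REQUEST → RESPONSE
2. Greedily scan the log in chronological order, matching each sequence element in turn (ignoring service)
3. Each time the full pattern completes, increment the count and restart matching from the next event
4. Complete non-overlapping sequences found: 2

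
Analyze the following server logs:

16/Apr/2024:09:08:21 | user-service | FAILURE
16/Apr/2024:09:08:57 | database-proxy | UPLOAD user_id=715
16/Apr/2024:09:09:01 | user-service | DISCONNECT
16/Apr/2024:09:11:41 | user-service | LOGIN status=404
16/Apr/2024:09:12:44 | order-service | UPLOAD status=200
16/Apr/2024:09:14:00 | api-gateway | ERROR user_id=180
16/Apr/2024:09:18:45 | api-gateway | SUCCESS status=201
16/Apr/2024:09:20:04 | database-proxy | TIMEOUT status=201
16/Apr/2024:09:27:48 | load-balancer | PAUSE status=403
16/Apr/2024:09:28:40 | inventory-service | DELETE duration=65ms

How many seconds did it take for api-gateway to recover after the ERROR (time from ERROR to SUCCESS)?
285

To calculate recovery time:

1. Find ERROR event for api-gateway: 16/Apr/2024:09:14:00
2. Find next SUCCESS event for api-gateway: 16/Apr/2024:09:18:45
3. Recovery time: 16/Apr/2024:09:18:45 - 16/Apr/2024:09:14:00 = 285 seconds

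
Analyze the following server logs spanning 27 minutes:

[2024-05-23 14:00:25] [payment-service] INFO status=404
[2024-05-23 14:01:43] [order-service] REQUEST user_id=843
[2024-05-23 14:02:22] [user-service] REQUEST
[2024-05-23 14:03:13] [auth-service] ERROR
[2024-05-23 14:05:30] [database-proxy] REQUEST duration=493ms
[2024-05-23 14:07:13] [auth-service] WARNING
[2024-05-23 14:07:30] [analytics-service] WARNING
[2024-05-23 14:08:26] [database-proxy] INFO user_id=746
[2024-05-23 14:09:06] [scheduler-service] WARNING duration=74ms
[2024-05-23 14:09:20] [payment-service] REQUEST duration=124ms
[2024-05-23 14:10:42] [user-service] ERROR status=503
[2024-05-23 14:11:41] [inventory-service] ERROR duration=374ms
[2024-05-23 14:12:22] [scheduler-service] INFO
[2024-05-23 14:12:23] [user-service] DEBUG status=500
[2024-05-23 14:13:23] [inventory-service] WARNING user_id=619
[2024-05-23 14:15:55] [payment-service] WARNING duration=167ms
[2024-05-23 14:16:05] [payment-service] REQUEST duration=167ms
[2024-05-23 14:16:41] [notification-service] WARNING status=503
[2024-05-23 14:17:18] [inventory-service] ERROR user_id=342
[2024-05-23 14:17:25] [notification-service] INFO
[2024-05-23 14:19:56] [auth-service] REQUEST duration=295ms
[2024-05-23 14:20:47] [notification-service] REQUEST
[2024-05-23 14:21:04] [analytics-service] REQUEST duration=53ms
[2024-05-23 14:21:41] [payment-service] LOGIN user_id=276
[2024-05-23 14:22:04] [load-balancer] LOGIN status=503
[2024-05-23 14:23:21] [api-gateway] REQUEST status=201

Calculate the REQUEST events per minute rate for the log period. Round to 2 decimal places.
0.33

To calculate the rate:

1. Count total REQUEST events: 9
2. Total time period: 27 minutes
3. Rate = 9 / 27 = 0.33 events per minute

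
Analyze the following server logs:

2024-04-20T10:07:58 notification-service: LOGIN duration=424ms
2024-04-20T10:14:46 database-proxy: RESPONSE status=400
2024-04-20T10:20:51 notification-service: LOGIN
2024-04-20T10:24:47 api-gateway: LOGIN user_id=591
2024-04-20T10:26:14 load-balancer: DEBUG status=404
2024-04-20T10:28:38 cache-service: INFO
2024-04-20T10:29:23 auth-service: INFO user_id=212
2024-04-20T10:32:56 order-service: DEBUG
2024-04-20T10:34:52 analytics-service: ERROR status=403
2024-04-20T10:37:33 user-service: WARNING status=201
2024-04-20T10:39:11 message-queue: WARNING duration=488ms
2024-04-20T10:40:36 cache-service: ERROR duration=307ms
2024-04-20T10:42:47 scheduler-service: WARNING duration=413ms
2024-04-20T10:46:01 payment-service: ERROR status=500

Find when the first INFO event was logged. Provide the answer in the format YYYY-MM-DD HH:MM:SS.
2024-04-20 10:28:38

To find the first event:

1. Filter for all INFO events
2. Sort by timestamp
3. Select the first one
4. Timestamp: 2024-04-20 10:28:38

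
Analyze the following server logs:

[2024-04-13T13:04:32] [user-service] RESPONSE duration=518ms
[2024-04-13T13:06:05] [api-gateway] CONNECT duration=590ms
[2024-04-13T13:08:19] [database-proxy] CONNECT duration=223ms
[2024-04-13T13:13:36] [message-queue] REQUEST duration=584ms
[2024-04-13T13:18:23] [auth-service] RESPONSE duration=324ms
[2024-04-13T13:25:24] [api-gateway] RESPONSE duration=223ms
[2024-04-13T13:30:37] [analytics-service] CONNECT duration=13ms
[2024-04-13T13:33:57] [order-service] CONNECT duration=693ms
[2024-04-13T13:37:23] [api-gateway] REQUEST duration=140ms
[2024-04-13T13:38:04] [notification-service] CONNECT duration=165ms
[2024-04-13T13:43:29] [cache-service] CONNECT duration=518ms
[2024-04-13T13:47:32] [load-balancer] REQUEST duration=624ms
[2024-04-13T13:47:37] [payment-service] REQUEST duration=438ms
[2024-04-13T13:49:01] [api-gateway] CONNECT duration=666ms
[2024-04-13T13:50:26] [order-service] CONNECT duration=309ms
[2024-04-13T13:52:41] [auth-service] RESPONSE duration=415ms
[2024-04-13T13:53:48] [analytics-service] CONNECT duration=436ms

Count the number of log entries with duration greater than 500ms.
7

To count timeouts:

1. Threshold: 500ms
2. Extract duration from each log entry
3. Count entries where duration > 500
4. Timeout count: 7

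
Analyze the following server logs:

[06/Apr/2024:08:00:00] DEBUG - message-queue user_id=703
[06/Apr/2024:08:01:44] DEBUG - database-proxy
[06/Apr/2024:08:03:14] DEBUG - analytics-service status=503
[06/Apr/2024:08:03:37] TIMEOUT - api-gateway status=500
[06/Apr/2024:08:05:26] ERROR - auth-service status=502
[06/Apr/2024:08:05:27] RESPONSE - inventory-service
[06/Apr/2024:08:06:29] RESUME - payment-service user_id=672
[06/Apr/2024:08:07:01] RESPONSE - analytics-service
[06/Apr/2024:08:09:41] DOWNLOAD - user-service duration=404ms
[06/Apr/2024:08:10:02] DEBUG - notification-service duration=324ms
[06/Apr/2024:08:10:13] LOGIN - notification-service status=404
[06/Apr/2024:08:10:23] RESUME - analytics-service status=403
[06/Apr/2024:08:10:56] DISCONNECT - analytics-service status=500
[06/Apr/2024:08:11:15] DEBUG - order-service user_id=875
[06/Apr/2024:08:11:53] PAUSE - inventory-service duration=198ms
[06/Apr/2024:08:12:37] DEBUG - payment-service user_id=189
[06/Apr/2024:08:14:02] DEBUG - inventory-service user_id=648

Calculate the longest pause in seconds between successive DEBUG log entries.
408

To find the longest gap:

1. Extract all DEBUG events in chronological order
2. Calculate time differences between consecutive events
3. Find the maximum difference
4. Longest gap: 408 seconds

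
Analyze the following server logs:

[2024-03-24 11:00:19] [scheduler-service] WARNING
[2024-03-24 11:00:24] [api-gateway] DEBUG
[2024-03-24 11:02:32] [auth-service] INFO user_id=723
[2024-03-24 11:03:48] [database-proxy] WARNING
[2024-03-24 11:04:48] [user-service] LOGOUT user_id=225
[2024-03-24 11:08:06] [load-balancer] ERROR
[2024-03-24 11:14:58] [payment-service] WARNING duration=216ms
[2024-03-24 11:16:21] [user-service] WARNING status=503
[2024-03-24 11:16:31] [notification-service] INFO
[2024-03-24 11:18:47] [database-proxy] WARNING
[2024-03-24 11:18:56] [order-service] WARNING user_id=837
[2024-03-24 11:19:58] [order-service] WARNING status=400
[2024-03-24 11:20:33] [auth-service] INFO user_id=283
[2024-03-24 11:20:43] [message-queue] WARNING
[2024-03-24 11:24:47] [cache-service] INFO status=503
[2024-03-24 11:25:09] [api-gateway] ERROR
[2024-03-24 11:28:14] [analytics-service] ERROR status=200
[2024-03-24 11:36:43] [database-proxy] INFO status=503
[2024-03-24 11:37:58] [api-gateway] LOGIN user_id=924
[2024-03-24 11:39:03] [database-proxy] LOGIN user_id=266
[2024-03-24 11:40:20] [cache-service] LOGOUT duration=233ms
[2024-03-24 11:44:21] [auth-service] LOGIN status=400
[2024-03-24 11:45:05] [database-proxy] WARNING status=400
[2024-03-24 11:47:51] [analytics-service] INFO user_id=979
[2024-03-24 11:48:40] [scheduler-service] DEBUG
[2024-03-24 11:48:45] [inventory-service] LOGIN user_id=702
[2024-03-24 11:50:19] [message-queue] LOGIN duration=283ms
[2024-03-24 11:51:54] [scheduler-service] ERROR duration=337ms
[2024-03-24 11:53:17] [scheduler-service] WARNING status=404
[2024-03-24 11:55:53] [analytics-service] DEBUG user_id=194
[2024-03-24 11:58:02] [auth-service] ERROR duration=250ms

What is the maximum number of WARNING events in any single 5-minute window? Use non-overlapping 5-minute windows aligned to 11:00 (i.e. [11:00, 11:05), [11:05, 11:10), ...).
4

To find the burst window:

1. Divide the log period into non-overlapping 5-minute windows starting at 11:00
2. Count WARNING events in each window
3. Find the window with maximum count
4. Maximum events in a window: 4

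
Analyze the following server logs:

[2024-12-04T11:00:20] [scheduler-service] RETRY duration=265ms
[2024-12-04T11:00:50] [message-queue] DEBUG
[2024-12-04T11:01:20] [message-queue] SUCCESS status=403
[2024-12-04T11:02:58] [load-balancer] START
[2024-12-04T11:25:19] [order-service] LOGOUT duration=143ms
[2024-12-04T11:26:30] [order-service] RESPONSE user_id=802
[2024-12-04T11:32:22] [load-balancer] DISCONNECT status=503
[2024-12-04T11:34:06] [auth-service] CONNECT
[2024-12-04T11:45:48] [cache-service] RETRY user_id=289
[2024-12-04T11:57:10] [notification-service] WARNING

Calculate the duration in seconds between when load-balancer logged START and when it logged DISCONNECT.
1764

To find the time between events:

1. Locate the first START event for load-balancer: 2024-12-04T11:02:58
2. Locate the first DISCONNECT event for load-balancer: 2024-12-04T11:32:22
3. Calculate the difference: 2024-12-04T11:32:22 - 2024-12-04T11:02:58 = 1764 seconds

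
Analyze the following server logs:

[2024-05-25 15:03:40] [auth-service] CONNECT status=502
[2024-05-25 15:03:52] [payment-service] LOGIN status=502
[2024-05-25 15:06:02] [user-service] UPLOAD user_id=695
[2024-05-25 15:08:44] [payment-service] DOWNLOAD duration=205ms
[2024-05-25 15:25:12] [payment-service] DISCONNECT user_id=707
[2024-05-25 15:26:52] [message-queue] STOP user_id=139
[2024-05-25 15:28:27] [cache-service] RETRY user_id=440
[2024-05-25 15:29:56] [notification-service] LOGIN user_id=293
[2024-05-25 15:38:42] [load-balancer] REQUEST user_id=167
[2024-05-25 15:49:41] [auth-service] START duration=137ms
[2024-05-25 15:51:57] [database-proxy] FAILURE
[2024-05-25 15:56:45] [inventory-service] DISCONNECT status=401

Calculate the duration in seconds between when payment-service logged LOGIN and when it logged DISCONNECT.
1280

To find the time between events:

1. Locate the first LOGIN event for payment-service: 2024-05-25 15:03:52
2. Locate the first DISCONNECT event for payment-service: 2024-05-25 15:25:12
3. Calculate the difference: 2024-05-25 15:25:12 - 2024-05-25 15:03:52 = 1280 seconds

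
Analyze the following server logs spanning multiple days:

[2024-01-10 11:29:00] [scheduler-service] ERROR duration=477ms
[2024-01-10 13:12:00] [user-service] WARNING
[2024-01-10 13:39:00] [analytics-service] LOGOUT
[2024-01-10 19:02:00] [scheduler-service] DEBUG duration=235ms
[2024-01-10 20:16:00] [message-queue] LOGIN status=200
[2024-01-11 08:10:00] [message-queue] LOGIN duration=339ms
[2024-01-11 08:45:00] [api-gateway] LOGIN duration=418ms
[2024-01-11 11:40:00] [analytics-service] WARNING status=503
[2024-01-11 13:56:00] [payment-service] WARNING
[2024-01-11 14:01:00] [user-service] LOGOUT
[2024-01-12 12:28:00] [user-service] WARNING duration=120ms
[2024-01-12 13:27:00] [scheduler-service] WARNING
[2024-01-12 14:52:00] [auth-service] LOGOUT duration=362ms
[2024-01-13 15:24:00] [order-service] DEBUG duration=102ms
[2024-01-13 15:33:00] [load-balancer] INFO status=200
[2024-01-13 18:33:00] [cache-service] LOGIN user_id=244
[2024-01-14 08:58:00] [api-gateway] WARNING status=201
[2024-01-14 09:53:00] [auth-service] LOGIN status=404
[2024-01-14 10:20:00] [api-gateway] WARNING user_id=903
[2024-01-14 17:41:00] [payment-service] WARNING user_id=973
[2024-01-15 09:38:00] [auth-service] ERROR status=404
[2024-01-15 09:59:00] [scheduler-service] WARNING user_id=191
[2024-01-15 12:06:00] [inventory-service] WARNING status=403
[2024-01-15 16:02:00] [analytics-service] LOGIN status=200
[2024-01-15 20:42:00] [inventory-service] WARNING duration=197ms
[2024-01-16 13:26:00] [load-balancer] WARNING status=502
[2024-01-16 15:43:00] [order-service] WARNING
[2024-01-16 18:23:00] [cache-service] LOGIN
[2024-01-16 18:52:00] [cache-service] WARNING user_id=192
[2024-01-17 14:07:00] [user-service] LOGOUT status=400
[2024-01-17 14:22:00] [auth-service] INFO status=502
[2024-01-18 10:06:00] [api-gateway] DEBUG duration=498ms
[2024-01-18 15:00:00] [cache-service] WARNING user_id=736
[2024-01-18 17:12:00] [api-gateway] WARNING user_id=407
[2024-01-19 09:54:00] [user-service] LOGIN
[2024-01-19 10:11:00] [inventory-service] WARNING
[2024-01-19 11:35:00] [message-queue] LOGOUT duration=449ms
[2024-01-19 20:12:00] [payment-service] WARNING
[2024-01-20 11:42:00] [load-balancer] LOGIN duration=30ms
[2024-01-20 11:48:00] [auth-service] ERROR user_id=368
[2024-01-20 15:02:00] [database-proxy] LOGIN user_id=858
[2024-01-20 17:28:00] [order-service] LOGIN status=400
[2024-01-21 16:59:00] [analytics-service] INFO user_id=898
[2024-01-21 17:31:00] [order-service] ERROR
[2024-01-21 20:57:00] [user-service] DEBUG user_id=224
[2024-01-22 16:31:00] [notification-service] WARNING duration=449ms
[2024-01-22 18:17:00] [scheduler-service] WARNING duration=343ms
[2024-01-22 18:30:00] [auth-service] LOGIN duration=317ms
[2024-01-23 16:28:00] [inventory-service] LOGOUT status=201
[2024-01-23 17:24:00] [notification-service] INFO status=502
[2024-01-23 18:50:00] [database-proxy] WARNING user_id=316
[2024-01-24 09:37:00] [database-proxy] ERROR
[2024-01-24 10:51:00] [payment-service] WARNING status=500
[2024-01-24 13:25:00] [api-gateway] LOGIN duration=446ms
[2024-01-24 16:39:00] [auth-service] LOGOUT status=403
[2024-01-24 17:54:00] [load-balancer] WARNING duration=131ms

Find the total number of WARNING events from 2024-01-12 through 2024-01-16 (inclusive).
11

To filter by date range:

1. Date range: 2024-01-12 through 2024-01-16, both dates inclusive
2. Filter for WARNING events whose date falls in this range
3. Count matching events: 11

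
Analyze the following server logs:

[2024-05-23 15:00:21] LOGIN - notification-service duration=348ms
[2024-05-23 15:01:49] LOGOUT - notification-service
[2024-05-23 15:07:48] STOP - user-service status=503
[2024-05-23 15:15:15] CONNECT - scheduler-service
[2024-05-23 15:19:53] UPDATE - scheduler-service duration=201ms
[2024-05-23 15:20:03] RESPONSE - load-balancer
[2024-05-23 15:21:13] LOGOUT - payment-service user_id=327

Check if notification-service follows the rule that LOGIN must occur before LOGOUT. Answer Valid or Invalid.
Valid

To validate ordering:

1. Required order: LOGIN → LOGOUT
2. Rule: LOGIN must occur before LOGOUT
3. Check actual order of events for notification-service
4. Result: Valid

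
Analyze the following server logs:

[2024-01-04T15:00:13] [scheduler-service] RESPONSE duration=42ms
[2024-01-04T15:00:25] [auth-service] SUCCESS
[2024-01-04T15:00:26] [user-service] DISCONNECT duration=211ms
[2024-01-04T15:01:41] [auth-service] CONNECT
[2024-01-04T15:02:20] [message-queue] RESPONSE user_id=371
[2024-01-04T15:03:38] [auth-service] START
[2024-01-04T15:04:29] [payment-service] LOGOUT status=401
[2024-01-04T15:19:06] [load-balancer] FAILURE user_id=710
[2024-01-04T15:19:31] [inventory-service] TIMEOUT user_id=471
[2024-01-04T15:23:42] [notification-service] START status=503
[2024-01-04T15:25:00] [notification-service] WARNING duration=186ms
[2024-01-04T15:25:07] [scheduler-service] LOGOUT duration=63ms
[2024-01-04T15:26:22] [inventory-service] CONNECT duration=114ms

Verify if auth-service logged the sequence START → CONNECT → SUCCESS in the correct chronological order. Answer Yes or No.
No

To verify sequence order:

1. Find all events in sequence START → CONNECT → SUCCESS for auth-service
2. Extract their timestamps
3. Check if timestamps are in ascending order
4. Result: No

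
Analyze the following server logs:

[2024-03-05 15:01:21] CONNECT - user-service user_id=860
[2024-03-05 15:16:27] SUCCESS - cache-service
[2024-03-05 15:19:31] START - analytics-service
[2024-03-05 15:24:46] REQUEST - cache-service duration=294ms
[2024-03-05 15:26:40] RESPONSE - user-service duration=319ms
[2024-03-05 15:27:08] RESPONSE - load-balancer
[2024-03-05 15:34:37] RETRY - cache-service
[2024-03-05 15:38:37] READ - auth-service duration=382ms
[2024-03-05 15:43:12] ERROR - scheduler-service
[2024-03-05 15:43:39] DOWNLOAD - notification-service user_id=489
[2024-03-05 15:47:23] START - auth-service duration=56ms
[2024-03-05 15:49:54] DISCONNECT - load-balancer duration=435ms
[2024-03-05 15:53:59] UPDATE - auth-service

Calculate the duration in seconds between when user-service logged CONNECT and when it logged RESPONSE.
1519

To find the time between events:

1. Locate the first CONNECT event for user-service: 2024-03-05 15:01:21
2. Locate the first RESPONSE event for user-service: 2024-03-05 15:26:40
3. Calculate the difference: 2024-03-05 15:26:40 - 2024-03-05 15:01:21 = 1519 seconds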